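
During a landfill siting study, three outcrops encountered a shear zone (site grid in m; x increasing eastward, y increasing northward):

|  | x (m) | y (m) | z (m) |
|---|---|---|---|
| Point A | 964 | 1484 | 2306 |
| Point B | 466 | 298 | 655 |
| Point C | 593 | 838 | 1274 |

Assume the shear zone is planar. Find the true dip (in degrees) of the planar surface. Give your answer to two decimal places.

57.51°

Let the plane be z = a·x + b·y + c.
Point B−Point A: −498a − 1186b = −1651;  Point C−Point A: −371a − 646b = −1032.
Solving gives a = 1.33059, b = 0.83336.
Gradient magnitude |∇z| = √(a² + b²) = √(1.77047 + 0.69449) = 1.57002.
True dip = arctan(1.57002) = 57.51°, dipping toward WSW (azimuth ≈ 238°).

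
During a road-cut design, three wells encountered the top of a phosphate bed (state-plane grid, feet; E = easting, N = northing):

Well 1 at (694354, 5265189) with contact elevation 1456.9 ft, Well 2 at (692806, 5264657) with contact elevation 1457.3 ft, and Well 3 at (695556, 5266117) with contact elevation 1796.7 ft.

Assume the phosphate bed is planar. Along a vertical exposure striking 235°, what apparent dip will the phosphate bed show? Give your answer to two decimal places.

Let the plane be z = a·E + b·N + c.
Well 2−Well 1: −1548a − 532b = 0.4;  Well 3−Well 1: 1202a + 928b = 339.8.
Solving gives a = −0.22726, b = 0.66052.
Unit vector along 235° is (sin 235°, cos 235°) = (-0.8192, -0.5736).
Slope in that direction = a·(-0.8192) + b·(-0.5736) = −0.19270.
Apparent dip = arctan|0.19270| = 10.91° (true dip is 34.9°, so apparent ≤ true as expected).

10.91°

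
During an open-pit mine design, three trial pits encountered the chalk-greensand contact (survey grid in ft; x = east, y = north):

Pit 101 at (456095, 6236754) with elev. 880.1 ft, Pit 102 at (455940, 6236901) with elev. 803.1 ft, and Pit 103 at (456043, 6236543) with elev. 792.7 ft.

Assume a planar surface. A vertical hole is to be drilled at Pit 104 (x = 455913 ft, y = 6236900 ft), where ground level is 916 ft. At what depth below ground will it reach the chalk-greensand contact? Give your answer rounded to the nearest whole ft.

Let the plane be z = a·x + b·y + c.
Pit 102−Pit 101: −155a + 147b = −77;  Pit 103−Pit 101: −52a − 211b = −87.4.
Solving gives a = 0.72107859, b = 0.23651144.
Then c = 880.1 − a·456095 − b·6236754 = −1803063.89.
At (455913, 6236900): z_contact = 328749.1 + 1475098.2 − 1803063.89 = 783.4 ft.
Depth below ground = 916 − 783.4 = 133 ft.

133 ft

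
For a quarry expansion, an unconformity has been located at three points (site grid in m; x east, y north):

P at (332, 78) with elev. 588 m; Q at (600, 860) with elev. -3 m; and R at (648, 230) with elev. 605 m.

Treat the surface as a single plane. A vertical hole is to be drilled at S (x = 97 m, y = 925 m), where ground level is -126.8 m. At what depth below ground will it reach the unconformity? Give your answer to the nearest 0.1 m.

Two edge vectors: P→Q = (268, 782, -591), P→R = (316, 152, 17).
Normal n = (P→Q) × (P→R) = (103126, -191312, -206376).
So ∂z/∂x = −n_x/n_z = 0.49970 and ∂z/∂y = −n_y/n_z = −0.92701.
Intercept c from P: 588 − 165.90 + 72.31 = 494.41.
At (97, 925): z_contact = 48.47 − 857.48 + 494.41 = -314.60 m.
Depth below ground = -126.8 − (-314.60) = 187.8 m.

187.8 m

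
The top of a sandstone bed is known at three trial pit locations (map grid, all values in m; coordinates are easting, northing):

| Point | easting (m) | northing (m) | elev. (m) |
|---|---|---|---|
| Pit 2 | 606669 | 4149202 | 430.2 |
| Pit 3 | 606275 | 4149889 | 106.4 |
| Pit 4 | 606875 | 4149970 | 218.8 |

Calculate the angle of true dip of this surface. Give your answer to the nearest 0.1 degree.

22.3°

Two edge vectors: Pit 2→Pit 3 = (-394, 687, -323.8), Pit 2→Pit 4 = (206, 768, -211.4).
Normal n = (Pit 2→Pit 3) × (Pit 2→Pit 4) = (103446.6, -149994.4, -444114).
So ∂z/∂easting = −n_x/n_z = 0.23293 and ∂z/∂northing = −n_y/n_z = −0.33774.
Gradient magnitude |∇z| = √(a² + b²) = √(0.05426 + 0.11407) = 0.41027.
True dip = arctan(0.41027) = 22.3°, dipping toward NW (azimuth ≈ 325°).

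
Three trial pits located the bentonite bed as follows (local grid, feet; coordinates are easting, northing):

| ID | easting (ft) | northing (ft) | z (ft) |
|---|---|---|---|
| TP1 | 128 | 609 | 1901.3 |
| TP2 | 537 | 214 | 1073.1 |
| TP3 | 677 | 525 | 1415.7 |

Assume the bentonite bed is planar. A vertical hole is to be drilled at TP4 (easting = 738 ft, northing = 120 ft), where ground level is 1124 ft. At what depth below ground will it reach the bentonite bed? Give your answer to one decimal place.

Two edge vectors: TP1→TP2 = (409, -395, -828.2), TP1→TP3 = (549, -84, -485.6).
Normal n = (TP1→TP2) × (TP1→TP3) = (122243.2, -256071.4, 182499).
So ∂z/∂easting = −n_x/n_z = −0.66983 and ∂z/∂northing = −n_y/n_z = 1.40314.
Intercept c from TP1: 1901.3 + 85.74 − 854.51 = 1132.53.
At (738, 120): z_contact = −494.33 + 168.38 + 1132.53 = 806.57 ft.
Depth below ground = 1124 − 806.57 = 317.4 ft.

317.4 ft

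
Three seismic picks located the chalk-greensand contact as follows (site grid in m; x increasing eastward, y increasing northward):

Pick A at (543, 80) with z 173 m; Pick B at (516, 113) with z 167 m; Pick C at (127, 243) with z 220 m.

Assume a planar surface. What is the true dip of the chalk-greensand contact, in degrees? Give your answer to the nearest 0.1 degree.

Let the plane be z = a·x + b·y + c.
Pick B−Pick A: −27a + 33b = −6;  Pick C−Pick A: −416a + 163b = 47.
Solving gives a = −0.27115, b = −0.40367.
Gradient magnitude |∇z| = √(a² + b²) = √(0.07352 + 0.16295) = 0.48628.
True dip = arctan(0.48628) = 25.9°, dipping toward NE (azimuth ≈ 034°).

25.9°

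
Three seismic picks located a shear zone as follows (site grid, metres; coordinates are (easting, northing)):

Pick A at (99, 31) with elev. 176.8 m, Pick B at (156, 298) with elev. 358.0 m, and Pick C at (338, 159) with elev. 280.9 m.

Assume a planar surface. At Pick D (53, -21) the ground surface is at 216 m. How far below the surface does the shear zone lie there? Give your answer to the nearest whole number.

77 m

Let the plane be z = a·E + b·N + c.
Pick B−Pick A: 57a + 267b = 181.2;  Pick C−Pick A: 239a + 128b = 104.1.
Solving gives a = 0.08141, b = 0.66127.
Then c = 176.8 − a·99 − b·31 = 148.24.
At (53, -21): z_contact = 4.3 − 13.9 + 148.24 = 138.7 m.
Depth below ground = 216 − 138.7 = 77 m.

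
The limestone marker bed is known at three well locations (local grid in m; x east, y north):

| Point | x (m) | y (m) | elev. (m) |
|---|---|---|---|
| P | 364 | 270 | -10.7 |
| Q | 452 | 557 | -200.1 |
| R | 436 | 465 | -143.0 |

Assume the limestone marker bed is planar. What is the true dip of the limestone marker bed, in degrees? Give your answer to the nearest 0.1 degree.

32.7°

Two edge vectors: P→Q = (88, 287, -189.4), P→R = (72, 195, -132.3).
Normal n = (P→Q) × (P→R) = (-1037.1, -1994.4, -3504).
So ∂z/∂x = −n_x/n_z = −0.29598 and ∂z/∂y = −n_y/n_z = −0.56918.
Gradient magnitude |∇z| = √(a² + b²) = √(0.08760 + 0.32396) = 0.64153.
True dip = arctan(0.64153) = 32.7°, dipping toward NNE (azimuth ≈ 027°).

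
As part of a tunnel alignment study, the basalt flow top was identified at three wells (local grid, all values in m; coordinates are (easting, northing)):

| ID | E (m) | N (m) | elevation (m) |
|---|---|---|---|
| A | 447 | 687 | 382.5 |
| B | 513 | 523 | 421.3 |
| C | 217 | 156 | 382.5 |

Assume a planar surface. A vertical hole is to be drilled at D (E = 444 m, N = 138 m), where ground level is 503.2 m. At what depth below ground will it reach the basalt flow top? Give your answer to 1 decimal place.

54.2 m

Let the plane be z = a·E + b·N + c.
B−A: 66a − 164b = 38.8;  C−A: −230a − 531b = 0.
Solving gives a = 0.28314, b = −0.12264.
Then c = 382.5 − a·447 − b·687 = 340.19.
At (444, 138): z_contact = 125.71 − 16.92 + 340.19 = 448.98 m.
Depth below ground = 503.2 − 448.98 = 54.2 m.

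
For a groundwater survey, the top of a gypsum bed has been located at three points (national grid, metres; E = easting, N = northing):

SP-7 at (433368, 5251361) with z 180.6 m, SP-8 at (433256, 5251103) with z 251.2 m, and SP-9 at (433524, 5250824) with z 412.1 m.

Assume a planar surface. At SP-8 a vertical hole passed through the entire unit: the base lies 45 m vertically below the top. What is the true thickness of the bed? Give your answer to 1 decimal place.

41.4 m

Let the plane be z = a·E + b·N + c.
SP-8−SP-7: −112a − 258b = 70.6;  SP-9−SP-7: 156a − 537b = 231.5.
Solving gives a = 0.21730, b = −0.36797.
|∇z| = √(a²+b²) = 0.42734, so dip δ = arctan(0.42734) = 23.14°.
True thickness = vertical thickness × cos δ = 45 × cos 23.14° = 41.4 m.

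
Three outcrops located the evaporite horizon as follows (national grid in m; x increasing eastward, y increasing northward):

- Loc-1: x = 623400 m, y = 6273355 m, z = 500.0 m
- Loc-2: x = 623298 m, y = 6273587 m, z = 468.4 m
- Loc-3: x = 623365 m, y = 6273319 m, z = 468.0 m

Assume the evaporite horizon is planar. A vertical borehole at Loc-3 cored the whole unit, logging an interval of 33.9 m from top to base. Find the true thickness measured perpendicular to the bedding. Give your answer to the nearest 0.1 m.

27.1 m

Two edge vectors: Loc-1→Loc-2 = (-102, 232, -31.6), Loc-1→Loc-3 = (-35, -36, -32).
Normal n = (Loc-1→Loc-2) × (Loc-1→Loc-3) = (-8561.6, -2158, 11792).
So ∂z/∂x = −n_x/n_z = 0.72605 and ∂z/∂y = −n_y/n_z = 0.18301.
|∇z| = √(a²+b²) = 0.74876, so dip δ = arctan(0.74876) = 36.82°.
True thickness = vertical thickness × cos δ = 33.9 × cos 36.82° = 27.1 m.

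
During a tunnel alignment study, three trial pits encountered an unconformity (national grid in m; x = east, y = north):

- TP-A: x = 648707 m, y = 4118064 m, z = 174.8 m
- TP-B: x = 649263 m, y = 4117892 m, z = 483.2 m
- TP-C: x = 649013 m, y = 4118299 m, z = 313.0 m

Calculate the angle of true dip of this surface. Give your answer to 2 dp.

Let the plane be z = a·x + b·y + c.
TP-B−TP-A: 556a − 172b = 308.4;  TP-C−TP-A: 306a + 235b = 138.2.
Solving gives a = 0.52509, b = −0.09565.
Gradient magnitude |∇z| = √(a² + b²) = √(0.27572 + 0.00915) = 0.53373.
True dip = arctan(0.53373) = 28.09°, dipping toward W (azimuth ≈ 280°).

28.09°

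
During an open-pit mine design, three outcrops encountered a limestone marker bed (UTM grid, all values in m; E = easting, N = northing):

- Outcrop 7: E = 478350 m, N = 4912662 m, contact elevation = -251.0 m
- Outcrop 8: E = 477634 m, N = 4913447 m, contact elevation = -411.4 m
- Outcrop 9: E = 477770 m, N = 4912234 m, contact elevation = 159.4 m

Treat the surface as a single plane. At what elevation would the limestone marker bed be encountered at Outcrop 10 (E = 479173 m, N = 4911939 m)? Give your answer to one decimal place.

-157.7 m

Two edge vectors: Outcrop 7→Outcrop 8 = (-716, 785, -160.4), Outcrop 7→Outcrop 9 = (-580, -428, 410.4).
Normal n = (Outcrop 7→Outcrop 8) × (Outcrop 7→Outcrop 9) = (253512.8, 386878.4, 761748).
So ∂z/∂E = −n_x/n_z = −0.332804024 and ∂z/∂N = −n_y/n_z = −0.507882397.
Intercept c from Outcrop 7: -251 + 159196.81 + 2495054.55 = 2654000.36.
At (479173, 4911939): z = −159470.7 − 2494687.4 + 2654000.36 = -157.7 m.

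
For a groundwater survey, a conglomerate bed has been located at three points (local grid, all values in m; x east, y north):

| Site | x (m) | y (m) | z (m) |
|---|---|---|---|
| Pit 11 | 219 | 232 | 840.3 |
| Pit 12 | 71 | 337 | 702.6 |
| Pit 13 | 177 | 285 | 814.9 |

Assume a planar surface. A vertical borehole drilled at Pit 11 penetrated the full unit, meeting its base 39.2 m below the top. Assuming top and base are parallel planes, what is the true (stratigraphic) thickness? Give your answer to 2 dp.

22.03 m

Two edge vectors: Pit 11→Pit 12 = (-148, 105, -137.7), Pit 11→Pit 13 = (-42, 53, -25.4).
Normal n = (Pit 11→Pit 12) × (Pit 11→Pit 13) = (4631.1, 2024.2, -3434).
So ∂z/∂x = −n_x/n_z = 1.34860 and ∂z/∂y = −n_y/n_z = 0.58946.
|∇z| = √(a²+b²) = 1.47180, so dip δ = arctan(1.47180) = 55.81°.
True thickness = vertical thickness × cos δ = 39.2 × cos 55.81° = 22.03 m.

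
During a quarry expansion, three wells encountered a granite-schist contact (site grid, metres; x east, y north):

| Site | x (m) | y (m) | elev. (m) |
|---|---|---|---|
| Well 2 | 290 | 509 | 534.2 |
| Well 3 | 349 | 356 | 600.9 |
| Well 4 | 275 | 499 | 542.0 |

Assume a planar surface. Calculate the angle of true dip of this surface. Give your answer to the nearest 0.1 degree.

Let the plane be z = a·x + b·y + c.
Well 3−Well 2: 59a − 153b = 66.7;  Well 4−Well 2: −15a − 10b = 7.8.
Solving gives a = −0.18246, b = −0.50631.
Gradient magnitude |∇z| = √(a² + b²) = √(0.03329 + 0.25635) = 0.53818.
True dip = arctan(0.53818) = 28.3°, dipping toward NNE (azimuth ≈ 020°).

28.3°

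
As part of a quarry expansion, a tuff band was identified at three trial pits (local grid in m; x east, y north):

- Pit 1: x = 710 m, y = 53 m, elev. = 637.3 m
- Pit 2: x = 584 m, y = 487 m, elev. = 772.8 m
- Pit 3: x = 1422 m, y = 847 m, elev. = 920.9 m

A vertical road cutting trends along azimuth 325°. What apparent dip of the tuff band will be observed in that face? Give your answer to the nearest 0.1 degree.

13.7°

Let the plane be z = a·x + b·y + c.
Pit 2−Pit 1: −126a + 434b = 135.5;  Pit 3−Pit 1: 712a + 794b = 283.6.
Solving gives a = 0.03788, b = 0.32321.
Unit vector along 325° is (sin 325°, cos 325°) = (-0.5736, 0.8192).
Slope in that direction = a·(-0.5736) + b·(0.8192) = 0.24303.
Apparent dip = arctan|0.24303| = 13.7° (true dip is 18.0°, so apparent ≤ true as expected).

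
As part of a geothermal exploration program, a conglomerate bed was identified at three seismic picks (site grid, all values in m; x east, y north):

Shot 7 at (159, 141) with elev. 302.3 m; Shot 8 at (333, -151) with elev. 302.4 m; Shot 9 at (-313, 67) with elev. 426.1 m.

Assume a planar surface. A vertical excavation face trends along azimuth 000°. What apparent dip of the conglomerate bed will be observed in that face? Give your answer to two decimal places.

Two edge vectors: Shot 7→Shot 8 = (174, -292, 0.1), Shot 7→Shot 9 = (-472, -74, 123.8).
Normal n = (Shot 7→Shot 8) × (Shot 7→Shot 9) = (-36142.2, -21588.4, -150700).
So ∂z/∂x = −n_x/n_z = −0.23983 and ∂z/∂y = −n_y/n_z = −0.14325.
Unit vector along 000° is (sin 0°, cos 0°) = (0.0000, 1.0000).
Slope in that direction = a·(0.0000) + b·(1.0000) = −0.14325.
Apparent dip = arctan|0.14325| = 8.15° (true dip is 15.6°, so apparent ≤ true as expected).

8.15°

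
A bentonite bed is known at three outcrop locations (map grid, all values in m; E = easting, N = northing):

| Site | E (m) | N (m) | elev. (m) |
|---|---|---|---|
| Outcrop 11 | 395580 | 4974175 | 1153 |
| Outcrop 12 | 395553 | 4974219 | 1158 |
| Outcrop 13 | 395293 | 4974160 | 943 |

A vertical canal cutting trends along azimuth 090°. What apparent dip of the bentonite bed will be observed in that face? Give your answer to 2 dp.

Let the plane be z = a·E + b·N + c.
Outcrop 12−Outcrop 11: −27a + 44b = 5;  Outcrop 13−Outcrop 11: −287a − 15b = −210.
Solving gives a = 0.70321, b = 0.54515.
Unit vector along 090° is (sin 90°, cos 90°) = (1.0000, 0.0000).
Slope in that direction = a·(1.0000) + b·(0.0000) = 0.70321.
Apparent dip = arctan|0.70321| = 35.12° (true dip is 41.7°, so apparent ≤ true as expected).

35.12°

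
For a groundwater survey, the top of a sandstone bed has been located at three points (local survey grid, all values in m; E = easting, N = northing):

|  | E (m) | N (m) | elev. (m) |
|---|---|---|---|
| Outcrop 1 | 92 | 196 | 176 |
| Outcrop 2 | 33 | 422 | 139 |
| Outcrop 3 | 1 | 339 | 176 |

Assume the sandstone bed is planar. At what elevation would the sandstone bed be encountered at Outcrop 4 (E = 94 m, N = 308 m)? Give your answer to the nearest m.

Two edge vectors: Outcrop 1→Outcrop 2 = (-59, 226, -37), Outcrop 1→Outcrop 3 = (-91, 143, 0).
Normal n = (Outcrop 1→Outcrop 2) × (Outcrop 1→Outcrop 3) = (5291, 3367, 12129).
So ∂z/∂E = −n_x/n_z = −0.43623 and ∂z/∂N = −n_y/n_z = −0.27760.
Intercept c from Outcrop 1: 176 + 40.13 + 54.41 = 270.54.
At (94, 308): z = −41.0 − 85.5 + 270.54 = 144.0 m.

144 m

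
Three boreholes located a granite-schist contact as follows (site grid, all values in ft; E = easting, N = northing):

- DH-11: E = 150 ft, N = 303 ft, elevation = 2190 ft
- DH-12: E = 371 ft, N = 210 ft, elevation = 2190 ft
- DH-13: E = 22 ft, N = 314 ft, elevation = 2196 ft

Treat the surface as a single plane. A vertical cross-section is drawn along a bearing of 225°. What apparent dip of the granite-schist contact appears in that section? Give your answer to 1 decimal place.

Two edge vectors: DH-11→DH-12 = (221, -93, 0), DH-11→DH-13 = (-128, 11, 6).
Normal n = (DH-11→DH-12) × (DH-11→DH-13) = (-558, -1326, -9473).
So ∂z/∂E = −n_x/n_z = −0.05890 and ∂z/∂N = −n_y/n_z = −0.13998.
Unit vector along 225° is (sin 225°, cos 225°) = (-0.7071, -0.7071).
Slope in that direction = a·(-0.7071) + b·(-0.7071) = 0.14063.
Apparent dip = arctan|0.14063| = 8.0° (true dip is 8.6°, so apparent ≤ true as expected).

8.0°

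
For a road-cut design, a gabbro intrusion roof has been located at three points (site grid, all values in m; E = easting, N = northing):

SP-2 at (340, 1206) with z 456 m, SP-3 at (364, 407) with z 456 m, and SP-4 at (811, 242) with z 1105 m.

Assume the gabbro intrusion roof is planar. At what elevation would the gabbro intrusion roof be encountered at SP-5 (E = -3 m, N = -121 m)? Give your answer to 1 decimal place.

Let the plane be z = a·E + b·N + c.
SP-3−SP-2: 24a − 799b = 0;  SP-4−SP-2: 471a − 964b = 649.
Solving gives a = 1.468180, b = 0.044101.
Then c = 456 − a·340 − b·1206 = −96.37.
At (-3, -121): z = −4.4 − 5.3 − 96.37 = -106.1 m.

-106.1 m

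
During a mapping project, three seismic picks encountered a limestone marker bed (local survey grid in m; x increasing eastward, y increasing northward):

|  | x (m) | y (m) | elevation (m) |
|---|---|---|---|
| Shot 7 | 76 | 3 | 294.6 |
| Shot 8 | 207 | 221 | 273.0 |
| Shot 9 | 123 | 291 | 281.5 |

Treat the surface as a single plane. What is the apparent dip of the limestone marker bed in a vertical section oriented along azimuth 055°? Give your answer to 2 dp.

Let the plane be z = a·x + b·y + c.
Shot 8−Shot 7: 131a + 218b = −21.6;  Shot 9−Shot 7: 47a + 288b = −13.1.
Solving gives a = −0.12244, b = −0.02550.
Unit vector along 055° is (sin 55°, cos 55°) = (0.8192, 0.5736).
Slope in that direction = a·(0.8192) + b·(0.5736) = −0.11493.
Apparent dip = arctan|0.11493| = 6.56° (true dip is 7.1°, so apparent ≤ true as expected).

6.56°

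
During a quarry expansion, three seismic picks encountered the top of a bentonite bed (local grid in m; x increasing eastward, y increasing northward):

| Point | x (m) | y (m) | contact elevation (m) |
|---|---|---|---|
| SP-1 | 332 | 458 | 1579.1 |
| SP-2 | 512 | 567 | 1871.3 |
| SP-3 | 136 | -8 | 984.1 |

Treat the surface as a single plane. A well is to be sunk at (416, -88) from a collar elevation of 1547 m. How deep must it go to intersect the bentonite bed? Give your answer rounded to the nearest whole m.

307 m

Two edge vectors: SP-1→SP-2 = (180, 109, 292.2), SP-1→SP-3 = (-196, -466, -595).
Normal n = (SP-1→SP-2) × (SP-1→SP-3) = (71310.2, 49828.8, -62516).
So ∂z/∂x = −n_x/n_z = 1.14067 and ∂z/∂y = −n_y/n_z = 0.79706.
Intercept c from SP-1: 1579.1 − 378.70 − 365.05 = 835.35.
At (416, -88): z_contact = 474.5 − 70.1 + 835.35 = 1239.7 m.
Depth below ground = 1547 − 1239.7 = 307 m.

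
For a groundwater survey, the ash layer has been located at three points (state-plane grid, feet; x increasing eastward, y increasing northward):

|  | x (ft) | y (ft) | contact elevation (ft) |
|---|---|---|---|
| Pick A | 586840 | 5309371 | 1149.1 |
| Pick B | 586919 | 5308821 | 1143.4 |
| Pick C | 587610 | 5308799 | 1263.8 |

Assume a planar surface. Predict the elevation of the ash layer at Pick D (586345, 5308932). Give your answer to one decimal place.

Two edge vectors: Pick A→Pick B = (79, -550, -5.7), Pick A→Pick C = (770, -572, 114.7).
Normal n = (Pick A→Pick B) × (Pick A→Pick C) = (-66345.4, -13450.3, 378312).
So ∂z/∂x = −n_x/n_z = 0.175372180 and ∂z/∂y = −n_y/n_z = 0.035553459.
Intercept c from Pick A: 1149.1 − 102915.41 − 188766.50 = −290532.81.
At (586345, 5308932): z = 102828.6 + 188750.9 − 290532.81 = 1046.7 ft.

1046.7 ft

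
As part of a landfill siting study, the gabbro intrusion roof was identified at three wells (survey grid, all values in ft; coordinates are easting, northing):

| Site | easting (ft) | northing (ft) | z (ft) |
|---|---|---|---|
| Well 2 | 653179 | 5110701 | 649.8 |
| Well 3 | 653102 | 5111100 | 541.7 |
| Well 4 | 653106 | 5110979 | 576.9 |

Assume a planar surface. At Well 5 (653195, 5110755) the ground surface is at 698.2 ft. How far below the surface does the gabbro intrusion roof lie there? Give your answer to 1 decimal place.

Let the plane be z = a·easting + b·northing + c.
Well 3−Well 2: −77a + 399b = −108.1;  Well 4−Well 2: −73a + 278b = −72.9.
Solving gives a = −0.124944955, b = −0.295039503.
Then c = 649.8 − a·653179 − b·5110701 = 1590119.90.
At (653195, 5110755): z_contact = −81613.42 − 1507874.61 + 1590119.90 = 631.87 ft.
Depth below ground = 698.2 − 631.87 = 66.3 ft.

66.3 ft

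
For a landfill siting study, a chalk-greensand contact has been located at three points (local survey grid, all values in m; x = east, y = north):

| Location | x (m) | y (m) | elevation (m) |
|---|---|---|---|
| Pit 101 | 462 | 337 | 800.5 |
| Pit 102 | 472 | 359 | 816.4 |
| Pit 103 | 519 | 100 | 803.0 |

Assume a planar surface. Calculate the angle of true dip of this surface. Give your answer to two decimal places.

Two edge vectors: Pit 101→Pit 102 = (10, 22, 15.9), Pit 101→Pit 103 = (57, -237, 2.5).
Normal n = (Pit 101→Pit 102) × (Pit 101→Pit 103) = (3823.3, 881.3, -3624).
So ∂z/∂x = −n_x/n_z = 1.05499 and ∂z/∂y = −n_y/n_z = 0.24318.
Gradient magnitude |∇z| = √(a² + b²) = √(1.11301 + 0.05914) = 1.08266.
True dip = arctan(1.08266) = 47.27°, dipping toward WSW (azimuth ≈ 257°).

47.27°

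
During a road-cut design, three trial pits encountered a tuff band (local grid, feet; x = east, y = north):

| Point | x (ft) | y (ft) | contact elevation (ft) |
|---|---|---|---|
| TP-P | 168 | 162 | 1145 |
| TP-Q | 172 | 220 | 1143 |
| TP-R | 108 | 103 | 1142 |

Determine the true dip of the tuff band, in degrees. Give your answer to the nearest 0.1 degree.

Let the plane be z = a·x + b·y + c.
TP-Q−TP-P: 4a + 58b = −2;  TP-R−TP-P: −60a − 59b = −3.
Solving gives a = 0.09001, b = −0.04069.
Gradient magnitude |∇z| = √(a² + b²) = √(0.00810 + 0.00166) = 0.09878.
True dip = arctan(0.09878) = 5.6°, dipping toward WNW (azimuth ≈ 294°).

5.6°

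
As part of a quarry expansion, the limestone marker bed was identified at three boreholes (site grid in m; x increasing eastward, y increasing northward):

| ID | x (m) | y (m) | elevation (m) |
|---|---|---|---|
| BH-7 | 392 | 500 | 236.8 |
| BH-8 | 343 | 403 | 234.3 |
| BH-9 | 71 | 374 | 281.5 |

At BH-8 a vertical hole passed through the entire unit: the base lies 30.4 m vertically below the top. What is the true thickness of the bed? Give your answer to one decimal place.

29.7 m

Two edge vectors: BH-7→BH-8 = (-49, -97, -2.5), BH-7→BH-9 = (-321, -126, 44.7).
Normal n = (BH-7→BH-8) × (BH-7→BH-9) = (-4650.9, 2992.8, -24963).
So ∂z/∂x = −n_x/n_z = −0.18631 and ∂z/∂y = −n_y/n_z = 0.11989.
|∇z| = √(a²+b²) = 0.22155, so dip δ = arctan(0.22155) = 12.49°.
True thickness = vertical thickness × cos δ = 30.4 × cos 12.49° = 29.7 m.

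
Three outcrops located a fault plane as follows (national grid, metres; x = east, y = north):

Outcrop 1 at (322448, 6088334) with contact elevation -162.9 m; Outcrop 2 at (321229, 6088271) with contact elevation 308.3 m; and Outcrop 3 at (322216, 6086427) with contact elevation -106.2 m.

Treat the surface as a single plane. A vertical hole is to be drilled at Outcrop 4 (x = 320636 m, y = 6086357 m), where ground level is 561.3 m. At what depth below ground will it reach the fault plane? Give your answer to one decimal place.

Let the plane be z = a·x + b·y + c.
Outcrop 2−Outcrop 1: −1219a − 63b = 471.2;  Outcrop 3−Outcrop 1: −232a − 1907b = 56.7.
Solving gives a = −0.387445763, b = 0.017402946.
Then c = -162.9 − a·322448 − b·6088334 = 18813.27.
At (320636, 6086357): z_contact = −124229.06 + 105920.54 + 18813.27 = 504.75 m.
Depth below ground = 561.3 − 504.75 = 56.6 m.

56.6 m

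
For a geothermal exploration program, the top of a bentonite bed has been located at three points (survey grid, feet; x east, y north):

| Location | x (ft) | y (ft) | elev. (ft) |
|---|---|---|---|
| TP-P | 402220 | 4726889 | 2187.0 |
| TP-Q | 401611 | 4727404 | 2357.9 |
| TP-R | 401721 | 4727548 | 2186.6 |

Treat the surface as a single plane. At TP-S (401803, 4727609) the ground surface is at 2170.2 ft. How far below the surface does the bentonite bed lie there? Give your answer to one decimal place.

83.8 ft

Two edge vectors: TP-P→TP-Q = (-609, 515, 170.9), TP-P→TP-R = (-499, 659, -0.4).
Normal n = (TP-P→TP-Q) × (TP-P→TP-R) = (-112829.1, -85522.7, -144346).
So ∂z/∂x = −n_x/n_z = −0.781657268 and ∂z/∂y = −n_y/n_z = −0.592484031.
Intercept c from TP-P: 2187 + 314398.19 + 2800606.25 = 3117191.44.
At (401803, 4727609): z_contact = −314072.24 − 2801032.84 + 3117191.44 = 2086.36 ft.
Depth below ground = 2170.2 − 2086.36 = 83.8 ft.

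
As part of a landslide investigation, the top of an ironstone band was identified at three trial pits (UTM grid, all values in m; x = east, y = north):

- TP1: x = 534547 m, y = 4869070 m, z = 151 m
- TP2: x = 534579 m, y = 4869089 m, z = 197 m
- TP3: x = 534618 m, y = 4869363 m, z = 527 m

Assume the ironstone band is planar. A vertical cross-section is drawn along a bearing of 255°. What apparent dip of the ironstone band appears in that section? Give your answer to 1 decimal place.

Two edge vectors: TP1→TP2 = (32, 19, 46), TP1→TP3 = (71, 293, 376).
Normal n = (TP1→TP2) × (TP1→TP3) = (-6334, -8766, 8027).
So ∂z/∂x = −n_x/n_z = 0.78909 and ∂z/∂y = −n_y/n_z = 1.09206.
Unit vector along 255° is (sin 255°, cos 255°) = (-0.9659, -0.2588).
Slope in that direction = a·(-0.9659) + b·(-0.2588) = −1.04485.
Apparent dip = arctan|1.04485| = 46.3° (true dip is 53.4°, so apparent ≤ true as expected).

46.3°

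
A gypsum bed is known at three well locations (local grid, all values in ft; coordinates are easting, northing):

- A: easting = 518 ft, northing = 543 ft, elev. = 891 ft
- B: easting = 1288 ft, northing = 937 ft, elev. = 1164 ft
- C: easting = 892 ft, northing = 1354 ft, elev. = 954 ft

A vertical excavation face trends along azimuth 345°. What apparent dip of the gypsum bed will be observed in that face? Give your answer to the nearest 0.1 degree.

12.1°

Let the plane be z = a·easting + b·northing + c.
B−A: 770a + 394b = 273;  C−A: 374a + 811b = 63.
Solving gives a = 0.41202, b = −0.11233.
Unit vector along 345° is (sin 345°, cos 345°) = (-0.2588, 0.9659).
Slope in that direction = a·(-0.2588) + b·(0.9659) = −0.21514.
Apparent dip = arctan|0.21514| = 12.1° (true dip is 23.1°, so apparent ≤ true as expected).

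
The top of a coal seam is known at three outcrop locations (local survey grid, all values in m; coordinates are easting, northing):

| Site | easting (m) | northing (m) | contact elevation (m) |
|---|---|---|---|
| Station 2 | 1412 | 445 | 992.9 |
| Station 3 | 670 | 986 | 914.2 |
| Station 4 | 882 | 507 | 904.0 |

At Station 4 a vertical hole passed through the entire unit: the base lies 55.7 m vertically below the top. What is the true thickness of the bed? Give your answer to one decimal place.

54.6 m

Let the plane be z = a·easting + b·northing + c.
Station 3−Station 2: −742a + 541b = −78.7;  Station 4−Station 2: −530a + 62b = −88.9.
Solving gives a = 0.17952, b = 0.10075.
|∇z| = √(a²+b²) = 0.20586, so dip δ = arctan(0.20586) = 11.63°.
True thickness = vertical thickness × cos δ = 55.7 × cos 11.63° = 54.6 m.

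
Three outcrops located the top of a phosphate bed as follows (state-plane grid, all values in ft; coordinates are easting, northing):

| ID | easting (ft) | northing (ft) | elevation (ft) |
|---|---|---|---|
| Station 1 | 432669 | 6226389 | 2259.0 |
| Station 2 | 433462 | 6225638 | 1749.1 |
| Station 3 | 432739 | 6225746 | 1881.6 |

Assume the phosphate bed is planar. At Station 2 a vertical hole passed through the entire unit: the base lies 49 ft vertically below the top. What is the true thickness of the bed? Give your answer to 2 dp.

Two edge vectors: Station 1→Station 2 = (793, -751, -509.9), Station 1→Station 3 = (70, -643, -377.4).
Normal n = (Station 1→Station 2) × (Station 1→Station 3) = (-44438.3, 263585.2, -457329).
So ∂z/∂easting = −n_x/n_z = −0.09717 and ∂z/∂northing = −n_y/n_z = 0.57636.
|∇z| = √(a²+b²) = 0.58449, so dip δ = arctan(0.58449) = 30.31°.
True thickness = vertical thickness × cos δ = 49 × cos 30.31° = 42.30 ft.

42.30 ft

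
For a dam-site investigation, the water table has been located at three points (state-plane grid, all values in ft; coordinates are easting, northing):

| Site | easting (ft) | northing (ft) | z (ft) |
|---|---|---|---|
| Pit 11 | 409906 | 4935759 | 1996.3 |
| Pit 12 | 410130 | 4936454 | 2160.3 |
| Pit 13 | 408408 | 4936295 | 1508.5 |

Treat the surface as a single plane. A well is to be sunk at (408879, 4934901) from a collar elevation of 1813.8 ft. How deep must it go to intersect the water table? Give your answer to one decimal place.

295.9 ft

Two edge vectors: Pit 11→Pit 12 = (224, 695, 164), Pit 11→Pit 13 = (-1498, 536, -487.8).
Normal n = (Pit 11→Pit 12) × (Pit 11→Pit 13) = (-426925, -136404.8, 1161174).
So ∂z/∂easting = −n_x/n_z = 0.367666689 and ∂z/∂northing = −n_y/n_z = 0.117471456.
Intercept c from Pit 11: 1996.3 − 150708.78 − 579810.79 = −728523.28.
At (408879, 4934901): z_contact = 150331.19 + 579710.00 − 728523.28 = 1517.92 ft.
Depth below ground = 1813.8 − 1517.92 = 295.9 ft.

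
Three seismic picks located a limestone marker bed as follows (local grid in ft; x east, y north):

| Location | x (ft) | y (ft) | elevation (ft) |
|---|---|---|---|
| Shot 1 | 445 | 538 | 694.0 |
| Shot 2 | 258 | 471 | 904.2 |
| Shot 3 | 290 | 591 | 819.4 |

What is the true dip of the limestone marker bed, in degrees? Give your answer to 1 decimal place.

46.7°

Two edge vectors: Shot 1→Shot 2 = (-187, -67, 210.2), Shot 1→Shot 3 = (-155, 53, 125.4).
Normal n = (Shot 1→Shot 2) × (Shot 1→Shot 3) = (-19542.4, -9131.2, -20296).
So ∂z/∂x = −n_x/n_z = −0.96287 and ∂z/∂y = −n_y/n_z = −0.44990.
Gradient magnitude |∇z| = √(a² + b²) = √(0.92712 + 0.20241) = 1.06279.
True dip = arctan(1.06279) = 46.7°, dipping toward ENE (azimuth ≈ 065°).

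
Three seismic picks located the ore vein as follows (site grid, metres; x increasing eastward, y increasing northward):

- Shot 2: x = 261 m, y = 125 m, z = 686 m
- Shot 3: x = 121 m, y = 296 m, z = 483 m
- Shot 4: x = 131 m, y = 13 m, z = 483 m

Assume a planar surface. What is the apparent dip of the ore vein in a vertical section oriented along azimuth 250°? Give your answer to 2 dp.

55.27°

Two edge vectors: Shot 2→Shot 3 = (-140, 171, -203), Shot 2→Shot 4 = (-130, -112, -203).
Normal n = (Shot 2→Shot 3) × (Shot 2→Shot 4) = (-57449, -2030, 37910).
So ∂z/∂x = −n_x/n_z = 1.51540 and ∂z/∂y = −n_y/n_z = 0.05355.
Unit vector along 250° is (sin 250°, cos 250°) = (-0.9397, -0.3420).
Slope in that direction = a·(-0.9397) + b·(-0.3420) = −1.44233.
Apparent dip = arctan|1.44233| = 55.27° (true dip is 56.6°, so apparent ≤ true as expected).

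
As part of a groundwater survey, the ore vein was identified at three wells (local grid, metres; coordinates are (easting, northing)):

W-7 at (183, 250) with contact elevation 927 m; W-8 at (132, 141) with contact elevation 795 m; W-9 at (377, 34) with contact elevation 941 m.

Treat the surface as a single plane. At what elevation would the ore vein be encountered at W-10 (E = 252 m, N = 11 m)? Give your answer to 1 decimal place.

806.5 m

Let the plane be z = a·E + b·N + c.
W-8−W-7: −51a − 109b = −132;  W-9−W-7: 194a − 216b = 14.
Solving gives a = 0.93396, b = 0.77402.
Then c = 927 − a·183 − b·250 = 562.58.
At (252, 11): z = 235.4 + 8.5 + 562.58 = 806.5 m.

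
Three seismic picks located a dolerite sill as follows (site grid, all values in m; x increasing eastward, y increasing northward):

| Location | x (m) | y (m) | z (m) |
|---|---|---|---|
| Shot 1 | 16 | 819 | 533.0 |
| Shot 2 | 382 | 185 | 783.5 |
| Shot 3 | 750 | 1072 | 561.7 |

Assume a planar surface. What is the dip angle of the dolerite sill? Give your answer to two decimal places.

Let the plane be z = a·x + b·y + c.
Shot 2−Shot 1: 366a − 634b = 250.5;  Shot 3−Shot 1: 734a + 253b = 28.7.
Solving gives a = 0.14620, b = −0.31071.
Gradient magnitude |∇z| = √(a² + b²) = √(0.02137 + 0.09654) = 0.34339.
True dip = arctan(0.34339) = 18.95°, dipping toward NNW (azimuth ≈ 335°).

18.95°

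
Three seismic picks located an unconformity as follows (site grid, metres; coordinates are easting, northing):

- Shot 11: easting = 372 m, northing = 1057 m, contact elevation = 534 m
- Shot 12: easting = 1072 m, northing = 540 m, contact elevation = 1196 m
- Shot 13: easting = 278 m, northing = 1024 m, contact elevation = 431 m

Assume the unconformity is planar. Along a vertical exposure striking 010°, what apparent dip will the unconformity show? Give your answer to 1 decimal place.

17.6°

Two edge vectors: Shot 11→Shot 12 = (700, -517, 662), Shot 11→Shot 13 = (-94, -33, -103).
Normal n = (Shot 11→Shot 12) × (Shot 11→Shot 13) = (75097, 9872, -71698).
So ∂z/∂easting = −n_x/n_z = 1.04741 and ∂z/∂northing = −n_y/n_z = 0.13769.
Unit vector along 010° is (sin 10°, cos 10°) = (0.1736, 0.9848).
Slope in that direction = a·(0.1736) + b·(0.9848) = 0.31748.
Apparent dip = arctan|0.31748| = 17.6° (true dip is 46.6°, so apparent ≤ true as expected).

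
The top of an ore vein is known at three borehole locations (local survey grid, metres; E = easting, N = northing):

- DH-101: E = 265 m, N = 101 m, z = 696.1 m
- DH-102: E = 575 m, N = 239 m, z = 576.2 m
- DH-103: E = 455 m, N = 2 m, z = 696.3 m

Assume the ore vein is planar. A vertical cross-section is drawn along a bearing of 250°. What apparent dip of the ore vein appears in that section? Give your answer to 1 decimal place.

Let the plane be z = a·E + b·N + c.
DH-102−DH-101: 310a + 138b = −119.9;  DH-103−DH-101: 190a − 99b = 0.2.
Solving gives a = −0.20809, b = −0.40139.
Unit vector along 250° is (sin 250°, cos 250°) = (-0.9397, -0.3420).
Slope in that direction = a·(-0.9397) + b·(-0.3420) = 0.33283.
Apparent dip = arctan|0.33283| = 18.4° (true dip is 24.3°, so apparent ≤ true as expected).

18.4°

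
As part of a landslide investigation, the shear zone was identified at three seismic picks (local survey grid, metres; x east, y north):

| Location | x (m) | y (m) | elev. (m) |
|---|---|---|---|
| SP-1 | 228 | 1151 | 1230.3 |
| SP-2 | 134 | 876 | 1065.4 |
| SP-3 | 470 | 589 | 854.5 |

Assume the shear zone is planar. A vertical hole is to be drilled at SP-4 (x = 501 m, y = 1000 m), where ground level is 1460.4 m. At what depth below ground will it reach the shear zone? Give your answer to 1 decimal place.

Let the plane be z = a·x + b·y + c.
SP-2−SP-1: −94a − 275b = −164.9;  SP-3−SP-1: 242a − 562b = −375.8.
Solving gives a = −0.089390, b = 0.630191.
Then c = 1230.3 − a·228 − b·1151 = 525.33.
At (501, 1000): z_contact = −44.78 + 630.19 + 525.33 = 1110.74 m.
Depth below ground = 1460.4 − 1110.74 = 349.7 m.

349.7 m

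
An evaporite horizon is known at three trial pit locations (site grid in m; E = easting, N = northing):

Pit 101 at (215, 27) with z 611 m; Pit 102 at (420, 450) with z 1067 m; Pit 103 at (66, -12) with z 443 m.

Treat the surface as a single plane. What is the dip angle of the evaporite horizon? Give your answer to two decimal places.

48.83°

Let the plane be z = a·E + b·N + c.
Pit 102−Pit 101: 205a + 423b = 456;  Pit 103−Pit 101: −149a − 39b = −168.
Solving gives a = 0.96816, b = 0.60881.
Gradient magnitude |∇z| = √(a² + b²) = √(0.93734 + 0.37065) = 1.14367.
True dip = arctan(1.14367) = 48.83°, dipping toward WSW (azimuth ≈ 238°).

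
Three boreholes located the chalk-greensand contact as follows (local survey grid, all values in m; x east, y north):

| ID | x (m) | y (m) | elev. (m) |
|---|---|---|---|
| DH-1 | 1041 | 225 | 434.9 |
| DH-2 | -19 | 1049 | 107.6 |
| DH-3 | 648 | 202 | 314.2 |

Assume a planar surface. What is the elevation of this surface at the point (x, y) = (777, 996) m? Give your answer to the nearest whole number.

352 m

Two edge vectors: DH-1→DH-2 = (-1060, 824, -327.3), DH-1→DH-3 = (-393, -23, -120.7).
Normal n = (DH-1→DH-2) × (DH-1→DH-3) = (-106984.7, 686.9, 348212).
So ∂z/∂x = −n_x/n_z = 0.30724 and ∂z/∂y = −n_y/n_z = −0.00197.
Intercept c from DH-1: 434.9 − 319.84 + 0.44 = 115.51.
At (777, 996): z = 238.7 − 2.0 + 115.51 = 352.3 m.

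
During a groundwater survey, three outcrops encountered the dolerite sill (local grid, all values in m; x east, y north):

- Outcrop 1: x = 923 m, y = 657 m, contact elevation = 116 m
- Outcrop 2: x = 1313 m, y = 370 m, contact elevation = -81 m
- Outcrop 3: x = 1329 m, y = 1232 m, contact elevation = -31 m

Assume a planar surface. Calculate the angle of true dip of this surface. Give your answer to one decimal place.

Two edge vectors: Outcrop 1→Outcrop 2 = (390, -287, -197), Outcrop 1→Outcrop 3 = (406, 575, -147).
Normal n = (Outcrop 1→Outcrop 2) × (Outcrop 1→Outcrop 3) = (155464, -22652, 340772).
So ∂z/∂x = −n_x/n_z = −0.45621 and ∂z/∂y = −n_y/n_z = 0.06647.
Gradient magnitude |∇z| = √(a² + b²) = √(0.20813 + 0.00442) = 0.46103.
True dip = arctan(0.46103) = 24.8°, dipping toward E (azimuth ≈ 098°).

24.8°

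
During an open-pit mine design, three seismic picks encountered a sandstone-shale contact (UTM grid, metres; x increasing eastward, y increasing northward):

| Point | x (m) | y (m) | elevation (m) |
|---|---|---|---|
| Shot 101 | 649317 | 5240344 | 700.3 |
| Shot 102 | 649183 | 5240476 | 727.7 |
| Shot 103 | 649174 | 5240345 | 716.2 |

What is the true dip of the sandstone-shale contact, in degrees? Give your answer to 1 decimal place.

Let the plane be z = a·x + b·y + c.
Shot 102−Shot 101: −134a + 132b = 27.4;  Shot 103−Shot 101: −143a + 1b = 15.9.
Solving gives a = −0.11052, b = 0.09538.
Gradient magnitude |∇z| = √(a² + b²) = √(0.01222 + 0.00910) = 0.14599.
True dip = arctan(0.14599) = 8.3°, dipping toward SE (azimuth ≈ 131°).

8.3°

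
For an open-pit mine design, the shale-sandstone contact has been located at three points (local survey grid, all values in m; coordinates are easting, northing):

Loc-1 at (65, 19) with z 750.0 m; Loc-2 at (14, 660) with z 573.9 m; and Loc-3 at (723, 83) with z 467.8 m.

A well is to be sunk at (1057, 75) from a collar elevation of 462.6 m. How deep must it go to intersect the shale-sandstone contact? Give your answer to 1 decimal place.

Let the plane be z = a·easting + b·northing + c.
Loc-2−Loc-1: −51a + 641b = −176.1;  Loc-3−Loc-1: 658a + 64b = −282.2.
Solving gives a = −0.399066, b = −0.306478.
Then c = 750 − a·65 − b·19 = 781.76.
At (1057, 75): z_contact = −421.81 − 22.99 + 781.76 = 336.96 m.
Depth below ground = 462.6 − 336.96 = 125.6 m.

125.6 m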